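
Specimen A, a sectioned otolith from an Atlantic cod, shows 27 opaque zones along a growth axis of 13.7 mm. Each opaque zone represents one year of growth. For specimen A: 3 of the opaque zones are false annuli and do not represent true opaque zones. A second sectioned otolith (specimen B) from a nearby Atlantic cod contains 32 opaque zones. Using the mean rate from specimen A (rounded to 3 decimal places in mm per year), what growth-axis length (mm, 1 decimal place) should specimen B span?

18.3 mm

Specimen A: correcting the raw count gives 27 − 3 = 24 true opaque zones.
A: Mean rate = 13.7 mm / 24 years ≈ 0.571 mm per year.
Length of B = 0.571 × 32 = 18.3 mm.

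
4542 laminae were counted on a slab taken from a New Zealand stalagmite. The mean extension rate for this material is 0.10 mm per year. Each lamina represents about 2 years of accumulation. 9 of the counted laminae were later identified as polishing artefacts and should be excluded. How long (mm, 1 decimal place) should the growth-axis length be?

Adjusted count: 4542 − 9 = 4533 laminae.
4533 laminae at 2 years each span 4533 × 2 = 9066 years.
Length ≈ 0.10 × 9066 = 906.6 mm.

906.6 mm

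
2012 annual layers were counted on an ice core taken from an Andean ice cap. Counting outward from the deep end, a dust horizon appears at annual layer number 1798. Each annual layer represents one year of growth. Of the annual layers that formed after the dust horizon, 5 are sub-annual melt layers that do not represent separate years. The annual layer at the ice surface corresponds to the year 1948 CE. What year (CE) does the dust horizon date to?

1739 CE

2012 − 1798 = 214 annual layers lie beyond the dust horizon toward the ice surface.
Excluding 5 false annual layers: 214 − 5 = 209.
Counting back 209 years from 1948 CE places the dust horizon in 1948 − 209 = 1739 CE.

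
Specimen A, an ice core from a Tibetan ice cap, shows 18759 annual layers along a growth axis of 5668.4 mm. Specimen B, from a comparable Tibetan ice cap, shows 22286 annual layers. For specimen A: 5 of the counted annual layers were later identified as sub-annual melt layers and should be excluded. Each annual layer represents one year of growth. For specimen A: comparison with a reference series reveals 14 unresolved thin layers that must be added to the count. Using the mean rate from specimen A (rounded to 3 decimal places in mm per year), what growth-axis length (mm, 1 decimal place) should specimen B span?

Specimen A: correcting the raw count gives 18759 − 5 + 14 = 18768 true annual layers.
A: Mean rate = 5668.4 mm / 18768 years ≈ 0.302 mm per year.
Length of B = 0.302 × 22286 = 6730.4 mm.

6730.4 mm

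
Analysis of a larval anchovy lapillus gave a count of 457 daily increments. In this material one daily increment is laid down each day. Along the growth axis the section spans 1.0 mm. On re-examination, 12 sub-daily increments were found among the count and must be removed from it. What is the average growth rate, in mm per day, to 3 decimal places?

After corrections the count is 457 − 12 = 445 daily increments.
Extension rate ≈ 1.0 / 445 = 0.002 mm per day.

0.002 mm per day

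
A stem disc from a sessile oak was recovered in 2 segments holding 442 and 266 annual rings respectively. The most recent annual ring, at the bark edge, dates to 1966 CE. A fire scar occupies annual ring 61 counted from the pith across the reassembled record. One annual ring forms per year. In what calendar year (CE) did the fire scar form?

Total annual rings = 442 + 266 = 708.
The fire scar sits at annual ring 61 from the pith, so 708 − 61 = 647 annual rings formed after it.
Counting back 647 years from 1966 CE places the fire scar in 1966 − 647 = 1319 CE.

1319 CE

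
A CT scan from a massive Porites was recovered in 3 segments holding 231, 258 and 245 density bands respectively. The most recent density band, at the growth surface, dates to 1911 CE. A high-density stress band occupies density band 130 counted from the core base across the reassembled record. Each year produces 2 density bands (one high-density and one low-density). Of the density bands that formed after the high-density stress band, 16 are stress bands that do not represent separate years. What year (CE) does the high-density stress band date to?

Total density bands = 231 + 258 + 245 = 734.
The high-density stress band sits at density band 130 from the core base, so 734 − 130 = 604 density bands formed after it.
Excluding 16 false density bands: 604 − 16 = 588.
Dividing by 2 density bands per year: 588 / 2 = 294 years.
1911 − 294 = 1617 CE.

1617 CE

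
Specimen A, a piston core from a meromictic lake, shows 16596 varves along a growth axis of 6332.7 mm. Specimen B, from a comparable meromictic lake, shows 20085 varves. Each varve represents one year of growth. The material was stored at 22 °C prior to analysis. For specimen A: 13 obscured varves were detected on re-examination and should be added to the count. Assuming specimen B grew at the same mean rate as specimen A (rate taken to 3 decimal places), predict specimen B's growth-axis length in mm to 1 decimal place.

Specimen A: true varve count = 16596 + 13 = 16609.
A: Extension rate ≈ 6332.7 / 16609 = 0.381 mm per year.
B's length ≈ 0.381 × 20085 = 7652.4 mm.

7652.4 mm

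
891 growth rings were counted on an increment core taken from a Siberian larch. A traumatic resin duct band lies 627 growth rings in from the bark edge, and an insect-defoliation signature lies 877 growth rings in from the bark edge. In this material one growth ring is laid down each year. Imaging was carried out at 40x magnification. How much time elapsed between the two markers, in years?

877 − 627 = 250 growth rings lie between the two events.
One growth ring per year makes the interval 250 years.

250 years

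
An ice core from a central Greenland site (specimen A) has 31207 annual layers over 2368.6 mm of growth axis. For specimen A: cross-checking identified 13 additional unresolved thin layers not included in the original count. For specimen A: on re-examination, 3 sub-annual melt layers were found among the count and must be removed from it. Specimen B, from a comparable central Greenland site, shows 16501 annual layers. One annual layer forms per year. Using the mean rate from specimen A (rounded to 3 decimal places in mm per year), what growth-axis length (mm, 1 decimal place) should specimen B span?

1254.1 mm

Specimen A: after corrections the count is 31207 − 3 + 13 = 31217 annual layers.
A: 2368.6 mm over 31217 years gives 2368.6 / 31217 ≈ 0.076 mm per year.
For B, 0.076 mm/year × 16501 years = 1254.1 mm.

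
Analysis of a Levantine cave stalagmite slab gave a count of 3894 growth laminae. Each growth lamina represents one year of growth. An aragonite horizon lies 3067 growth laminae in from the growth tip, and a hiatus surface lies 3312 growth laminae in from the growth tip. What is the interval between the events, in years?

245 years

3312 − 3067 = 245 growth laminae lie between the two events.
One growth lamina per year makes the interval 245 years.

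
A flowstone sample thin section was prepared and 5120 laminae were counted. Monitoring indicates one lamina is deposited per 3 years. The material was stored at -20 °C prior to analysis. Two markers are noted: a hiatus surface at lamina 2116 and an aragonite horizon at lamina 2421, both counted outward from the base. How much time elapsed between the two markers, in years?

2421 − 2116 = 305 laminae lie between the two events.
At 3 years per lamina, 305 × 3 = 915 years.

915 yr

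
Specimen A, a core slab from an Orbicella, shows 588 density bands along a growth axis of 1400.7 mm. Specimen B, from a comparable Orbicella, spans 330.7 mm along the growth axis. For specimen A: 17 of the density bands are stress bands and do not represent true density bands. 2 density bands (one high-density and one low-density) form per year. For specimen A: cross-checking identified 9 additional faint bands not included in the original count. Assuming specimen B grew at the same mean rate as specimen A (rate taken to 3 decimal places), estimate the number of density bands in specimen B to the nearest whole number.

Specimen A: correcting the raw count gives 588 − 17 + 9 = 580 true density bands.
Specimen A: with 2 density bands per year, 580 / 2 = 290 years.
A: Extension rate ≈ 1400.7 / 290 = 4.830 mm/yr.
For B, 330.7 / 4.830 = 68.47 years; at 2 density bands per year that is 68.47 × 2 ≈ 137 density bands.

137 density bands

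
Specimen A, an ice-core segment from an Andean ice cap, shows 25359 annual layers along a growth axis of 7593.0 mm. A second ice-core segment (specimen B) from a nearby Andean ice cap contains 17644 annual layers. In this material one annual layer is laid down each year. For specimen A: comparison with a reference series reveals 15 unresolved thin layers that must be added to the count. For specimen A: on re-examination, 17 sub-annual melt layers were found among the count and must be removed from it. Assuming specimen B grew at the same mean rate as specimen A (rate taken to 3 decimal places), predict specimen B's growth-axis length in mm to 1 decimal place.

Specimen A: correcting the raw count gives 25359 − 17 + 15 = 25357 true annual layers.
A: Extension rate ≈ 7593.0 / 25357 = 0.299 mm/yr.
For B, 0.299 mm/year × 17644 years = 5275.6 mm.

5275.6 mm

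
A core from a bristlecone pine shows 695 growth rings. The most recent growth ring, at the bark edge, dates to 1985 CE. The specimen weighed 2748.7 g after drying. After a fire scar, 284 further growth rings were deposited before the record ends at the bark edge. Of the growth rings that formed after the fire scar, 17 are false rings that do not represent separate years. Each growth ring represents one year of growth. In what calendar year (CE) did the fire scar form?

1718 CE

284 growth rings formed after the fire scar.
284 − 17 false = 267 true growth rings after the fire scar.
The growth ring at the bark edge is 1985 CE, so the fire scar dates to 1985 − 267 = 1718 CE.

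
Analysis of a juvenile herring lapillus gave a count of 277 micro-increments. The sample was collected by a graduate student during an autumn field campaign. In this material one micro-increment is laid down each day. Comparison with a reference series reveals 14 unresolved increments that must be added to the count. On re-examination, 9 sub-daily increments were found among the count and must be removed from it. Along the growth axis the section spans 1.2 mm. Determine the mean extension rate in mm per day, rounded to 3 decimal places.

True micro-increment count = 277 − 9 + 14 = 282.
Mean rate = 1.2 mm / 282 days ≈ 0.004 mm per day.

0.004 mm per day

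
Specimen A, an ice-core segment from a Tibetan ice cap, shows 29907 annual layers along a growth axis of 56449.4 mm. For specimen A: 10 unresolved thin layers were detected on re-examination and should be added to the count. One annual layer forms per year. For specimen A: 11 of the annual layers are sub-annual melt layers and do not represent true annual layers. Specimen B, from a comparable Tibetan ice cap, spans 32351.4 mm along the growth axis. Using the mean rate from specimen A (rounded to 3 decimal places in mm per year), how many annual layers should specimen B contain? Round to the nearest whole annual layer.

17135 annual layers

Specimen A: true annual layer count = 29907 − 11 + 10 = 29906.
A: Extension rate ≈ 56449.4 / 29906 = 1.888 mm per year.
For B, 32351.4 / 1.888 = 17135.28 years ≈ 17135 annual layers.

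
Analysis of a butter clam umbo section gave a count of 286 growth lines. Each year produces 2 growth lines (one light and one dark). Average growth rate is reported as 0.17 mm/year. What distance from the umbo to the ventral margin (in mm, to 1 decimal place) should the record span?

24.3 mm

286 growth lines at 2 per year is 286 / 2 = 143 years.
Length ≈ 0.17 × 143 = 24.3 mm.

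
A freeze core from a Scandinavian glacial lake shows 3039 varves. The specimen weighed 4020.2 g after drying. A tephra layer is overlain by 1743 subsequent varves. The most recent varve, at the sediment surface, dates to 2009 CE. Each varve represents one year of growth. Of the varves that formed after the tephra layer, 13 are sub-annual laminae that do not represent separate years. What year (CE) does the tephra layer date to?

1743 varves post-date the tephra layer.
1743 − 13 false = 1730 true varves after the tephra layer.
2009 − 1730 = 279 CE.

279 CE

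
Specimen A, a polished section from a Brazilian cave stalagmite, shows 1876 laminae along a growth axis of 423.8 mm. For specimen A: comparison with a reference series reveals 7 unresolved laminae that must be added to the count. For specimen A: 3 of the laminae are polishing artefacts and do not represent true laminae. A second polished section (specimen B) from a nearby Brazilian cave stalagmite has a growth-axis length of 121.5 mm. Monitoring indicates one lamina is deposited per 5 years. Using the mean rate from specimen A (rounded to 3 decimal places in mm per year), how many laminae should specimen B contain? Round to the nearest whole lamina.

540 laminae

Specimen A: adjusted count: 1876 − 3 + 7 = 1880 laminae.
Specimen A: 1880 laminae at 5 years each span 1880 × 5 = 9400 years.
A: 423.8 mm over 9400 years gives 423.8 / 9400 ≈ 0.045 mm/year.
B spans 121.5 / 0.045 = 2700.00 years; at 5 years per lamina that is 2700.00 / 5 ≈ 540 laminae.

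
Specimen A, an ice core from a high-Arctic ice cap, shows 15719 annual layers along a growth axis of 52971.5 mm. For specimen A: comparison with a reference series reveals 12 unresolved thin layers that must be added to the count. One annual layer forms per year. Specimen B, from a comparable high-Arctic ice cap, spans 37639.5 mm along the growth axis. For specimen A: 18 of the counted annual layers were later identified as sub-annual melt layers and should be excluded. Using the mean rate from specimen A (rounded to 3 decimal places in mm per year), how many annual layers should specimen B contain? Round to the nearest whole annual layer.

11166 annual layers

Specimen A: true annual layer count = 15719 − 18 + 12 = 15713.
A: Mean rate = 52971.5 mm / 15713 years ≈ 3.371 mm/year.
B spans 37639.5 / 3.371 = 11165.68 years ≈ 11166 annual layers.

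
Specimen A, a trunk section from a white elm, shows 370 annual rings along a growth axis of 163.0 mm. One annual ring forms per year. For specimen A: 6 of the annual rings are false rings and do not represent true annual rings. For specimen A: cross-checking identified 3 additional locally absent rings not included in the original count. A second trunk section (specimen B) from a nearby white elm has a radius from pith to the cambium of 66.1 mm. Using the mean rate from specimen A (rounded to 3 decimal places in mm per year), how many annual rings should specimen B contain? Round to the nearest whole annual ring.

Specimen A: correcting the raw count gives 370 − 6 + 3 = 367 true annual rings.
A: Mean rate = 163.0 mm / 367 years ≈ 0.444 mm/year.
For B, 66.1 / 0.444 = 148.87 years ≈ 149 annual rings.

149 annual rings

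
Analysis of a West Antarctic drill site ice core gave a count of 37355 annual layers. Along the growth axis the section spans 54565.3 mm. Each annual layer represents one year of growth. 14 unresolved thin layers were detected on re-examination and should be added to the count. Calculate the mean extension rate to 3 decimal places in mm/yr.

1.460 mm/yr

Adjusted count: 37355 + 14 = 37369 annual layers.
Extension rate ≈ 54565.3 / 37369 = 1.460 mm/yr.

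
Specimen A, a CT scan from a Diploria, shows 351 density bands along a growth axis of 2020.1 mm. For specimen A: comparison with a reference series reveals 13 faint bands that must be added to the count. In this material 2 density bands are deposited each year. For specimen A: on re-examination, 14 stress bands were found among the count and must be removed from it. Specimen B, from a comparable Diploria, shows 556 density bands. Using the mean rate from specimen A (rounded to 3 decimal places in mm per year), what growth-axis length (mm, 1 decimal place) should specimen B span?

Specimen A: true density band count = 351 − 14 + 13 = 350.
Specimen A: with 2 density bands per year, 350 / 2 = 175 years.
A: Extension rate ≈ 2020.1 / 175 = 11.543 mm per year.
Specimen B: 556 density bands at 2 per year is 556 / 2 = 278 years. B's length ≈ 11.543 × 278 = 3209.0 mm.

3209.0 mm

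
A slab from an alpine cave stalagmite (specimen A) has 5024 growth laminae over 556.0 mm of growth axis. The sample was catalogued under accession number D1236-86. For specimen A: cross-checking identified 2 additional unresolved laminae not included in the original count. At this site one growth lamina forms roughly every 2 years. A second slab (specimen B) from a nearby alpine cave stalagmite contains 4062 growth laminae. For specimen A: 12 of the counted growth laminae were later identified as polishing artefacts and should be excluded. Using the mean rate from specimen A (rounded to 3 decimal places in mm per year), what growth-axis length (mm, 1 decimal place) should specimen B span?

Specimen A: adjusted count: 5024 − 12 + 2 = 5014 growth laminae.
Specimen A: at 2 years per growth lamina, 5014 × 2 = 10028 years.
A: Extension rate ≈ 556.0 / 10028 = 0.055 mm/yr.
Specimen B: multiplying by 2 years per growth lamina: 4062 × 2 = 8124 years. Length of B = 0.055 × 8124 = 446.8 mm.

446.8 mm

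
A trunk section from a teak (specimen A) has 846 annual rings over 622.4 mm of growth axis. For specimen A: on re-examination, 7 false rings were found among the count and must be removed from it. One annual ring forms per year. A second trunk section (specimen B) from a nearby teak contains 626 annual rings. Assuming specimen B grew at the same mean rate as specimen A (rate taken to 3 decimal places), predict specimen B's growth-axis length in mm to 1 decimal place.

Specimen A: true annual ring count = 846 − 7 = 839.
A: 622.4 mm over 839 years gives 622.4 / 839 ≈ 0.742 mm per year.
For B, 0.742 mm/year × 626 years = 464.5 mm.

464.5 mm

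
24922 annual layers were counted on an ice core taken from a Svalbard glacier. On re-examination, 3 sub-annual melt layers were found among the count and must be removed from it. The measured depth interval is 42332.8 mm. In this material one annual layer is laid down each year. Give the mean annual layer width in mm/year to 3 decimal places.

After corrections the count is 24922 − 3 = 24919 annual layers.
Mean rate = 42332.8 mm / 24919 years ≈ 1.699 mm/year.

1.699 mm/year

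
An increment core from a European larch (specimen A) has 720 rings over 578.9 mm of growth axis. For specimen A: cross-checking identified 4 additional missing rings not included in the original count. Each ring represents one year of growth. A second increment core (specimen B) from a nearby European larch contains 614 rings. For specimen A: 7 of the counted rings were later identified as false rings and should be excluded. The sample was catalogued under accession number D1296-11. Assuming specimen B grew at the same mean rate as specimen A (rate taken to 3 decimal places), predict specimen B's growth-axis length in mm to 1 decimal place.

Specimen A: true ring count = 720 − 7 + 4 = 717.
A: Extension rate ≈ 578.9 / 717 = 0.807 mm/yr.
For B, 0.807 mm/year × 614 years = 495.5 mm.

495.5 mm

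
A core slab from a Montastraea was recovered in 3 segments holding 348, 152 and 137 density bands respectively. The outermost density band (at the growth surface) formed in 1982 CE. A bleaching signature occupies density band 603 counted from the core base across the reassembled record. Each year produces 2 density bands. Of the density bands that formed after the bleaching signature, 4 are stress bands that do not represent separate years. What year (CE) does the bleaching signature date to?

1967 CE

Total density bands = 348 + 152 + 137 = 637.
Between density band 603 and the growth surface there are 637 − 603 = 34 density bands.
Excluding 4 false density bands: 34 − 4 = 30.
With 2 density bands per year, 30 / 2 = 15 years.
The density band at the growth surface is 1982 CE, so the bleaching signature dates to 1982 − 15 = 1967 CE.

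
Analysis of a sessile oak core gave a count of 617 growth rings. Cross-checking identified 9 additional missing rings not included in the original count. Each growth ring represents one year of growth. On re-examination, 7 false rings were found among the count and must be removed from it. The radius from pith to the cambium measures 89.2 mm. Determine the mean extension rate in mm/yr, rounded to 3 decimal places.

0.144 mm/yr

True growth ring count = 617 − 7 + 9 = 619.
Extension rate ≈ 89.2 / 619 = 0.144 mm/yr.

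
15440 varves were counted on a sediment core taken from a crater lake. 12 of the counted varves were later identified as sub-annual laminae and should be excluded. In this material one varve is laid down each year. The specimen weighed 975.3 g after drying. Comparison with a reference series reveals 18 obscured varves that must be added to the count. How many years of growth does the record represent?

15446 years

Correcting the raw count gives 15440 − 12 + 18 = 15446 true varves.
With a one-to-one varve periodicity this is 15446 years.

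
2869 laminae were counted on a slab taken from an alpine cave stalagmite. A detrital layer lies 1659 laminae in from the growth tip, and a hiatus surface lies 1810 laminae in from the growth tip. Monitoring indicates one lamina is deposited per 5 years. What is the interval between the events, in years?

755 yr

1810 − 1659 = 151 laminae lie between the two events.
Multiplying by 5 years per lamina: 151 × 5 = 755 years.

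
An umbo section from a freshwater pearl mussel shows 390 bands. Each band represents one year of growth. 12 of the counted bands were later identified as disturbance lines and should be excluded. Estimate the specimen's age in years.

378 years

True band count = 390 − 12 = 378.
With a one-to-one band periodicity this is 378 years.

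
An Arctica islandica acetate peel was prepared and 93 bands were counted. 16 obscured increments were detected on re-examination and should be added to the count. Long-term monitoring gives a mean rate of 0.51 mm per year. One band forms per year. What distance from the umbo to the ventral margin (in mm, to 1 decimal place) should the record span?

55.6 mm

Correcting the raw count gives 93 + 16 = 109 true bands.
Length ≈ 0.51 × 109 = 55.6 mm.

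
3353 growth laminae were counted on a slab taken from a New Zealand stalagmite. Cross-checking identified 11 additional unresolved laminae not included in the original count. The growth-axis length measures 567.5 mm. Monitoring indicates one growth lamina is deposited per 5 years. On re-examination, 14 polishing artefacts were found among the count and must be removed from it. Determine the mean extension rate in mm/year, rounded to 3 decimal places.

Correcting the raw count gives 3353 − 14 + 11 = 3350 true growth laminae.
At 5 years per growth lamina, 3350 × 5 = 16750 years.
Mean rate = 567.5 mm / 16750 years ≈ 0.034 mm/year.

0.034 mm/year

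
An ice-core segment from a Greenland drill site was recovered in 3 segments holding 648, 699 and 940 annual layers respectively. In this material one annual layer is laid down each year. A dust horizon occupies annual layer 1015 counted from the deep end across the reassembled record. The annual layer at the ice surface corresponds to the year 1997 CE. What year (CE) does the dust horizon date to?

Total annual layers = 648 + 699 + 940 = 2287.
The dust horizon sits at annual layer 1015 from the deep end, so 2287 − 1015 = 1272 annual layers formed after it.
The annual layer at the ice surface is 1997 CE, so the dust horizon dates to 1997 − 1272 = 725 CE.

725 CE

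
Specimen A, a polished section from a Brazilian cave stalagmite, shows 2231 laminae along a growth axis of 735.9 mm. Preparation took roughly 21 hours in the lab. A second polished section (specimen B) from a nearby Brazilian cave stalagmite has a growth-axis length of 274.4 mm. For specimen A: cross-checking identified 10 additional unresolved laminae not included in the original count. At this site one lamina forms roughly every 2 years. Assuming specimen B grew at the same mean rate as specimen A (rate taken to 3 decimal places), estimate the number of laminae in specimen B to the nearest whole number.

837 laminae

Specimen A: true lamina count = 2231 + 10 = 2241.
Specimen A: multiplying by 2 years per lamina: 2241 × 2 = 4482 years.
A: 735.9 mm over 4482 years gives 735.9 / 4482 ≈ 0.164 mm/year.
For B, 274.4 / 0.164 = 1673.17 years; at 2 years per lamina that is 1673.17 / 2 ≈ 837 laminae.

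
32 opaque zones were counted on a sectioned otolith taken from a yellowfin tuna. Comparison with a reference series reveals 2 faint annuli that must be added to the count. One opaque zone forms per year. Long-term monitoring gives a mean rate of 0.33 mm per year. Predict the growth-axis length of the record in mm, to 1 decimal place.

11.2 mm

Correcting the raw count gives 32 + 2 = 34 true opaque zones.
Predicted length = 0.33 mm/year × 34 years = 11.2 mm.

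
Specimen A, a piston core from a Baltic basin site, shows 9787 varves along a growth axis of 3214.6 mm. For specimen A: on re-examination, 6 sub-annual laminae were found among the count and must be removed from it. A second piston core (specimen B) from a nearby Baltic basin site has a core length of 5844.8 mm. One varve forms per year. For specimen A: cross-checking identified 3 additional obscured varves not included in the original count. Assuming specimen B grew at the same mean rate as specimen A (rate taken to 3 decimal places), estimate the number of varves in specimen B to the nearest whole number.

Specimen A: after corrections the count is 9787 − 6 + 3 = 9784 varves.
A: Extension rate ≈ 3214.6 / 9784 = 0.329 mm/yr.
Specimen B: 5844.8 mm / 0.329 mm per year = 17765.35 years ≈ 17765 varves.

17765 varves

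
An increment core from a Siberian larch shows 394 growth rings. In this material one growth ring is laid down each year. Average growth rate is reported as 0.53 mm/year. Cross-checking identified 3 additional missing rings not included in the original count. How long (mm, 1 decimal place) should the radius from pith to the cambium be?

210.4 mm

After corrections the count is 394 + 3 = 397 growth rings.
Predicted length = 0.53 mm/year × 397 years = 210.4 mm.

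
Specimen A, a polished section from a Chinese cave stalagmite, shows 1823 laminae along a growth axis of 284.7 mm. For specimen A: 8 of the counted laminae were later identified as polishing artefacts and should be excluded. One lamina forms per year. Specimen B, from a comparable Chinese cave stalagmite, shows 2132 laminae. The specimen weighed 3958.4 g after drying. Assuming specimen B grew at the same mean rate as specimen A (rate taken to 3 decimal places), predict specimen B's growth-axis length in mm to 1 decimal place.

334.7 mm

Specimen A: correcting the raw count gives 1823 − 8 = 1815 true laminae.
A: 284.7 mm over 1815 years gives 284.7 / 1815 ≈ 0.157 mm/year.
B's length ≈ 0.157 × 2132 = 334.7 mm.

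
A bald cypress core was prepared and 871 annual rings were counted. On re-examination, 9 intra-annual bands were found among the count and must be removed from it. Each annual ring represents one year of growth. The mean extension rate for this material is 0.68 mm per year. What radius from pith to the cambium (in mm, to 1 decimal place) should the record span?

After corrections the count is 871 − 9 = 862 annual rings.
Length ≈ 0.68 × 862 = 586.2 mm.

586.2 mm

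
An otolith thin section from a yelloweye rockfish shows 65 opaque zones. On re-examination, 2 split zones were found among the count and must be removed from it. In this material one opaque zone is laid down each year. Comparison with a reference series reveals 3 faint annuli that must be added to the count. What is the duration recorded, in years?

After corrections the count is 65 − 2 + 3 = 66 opaque zones.
With a one-to-one opaque zone periodicity this is 66 years.

66 years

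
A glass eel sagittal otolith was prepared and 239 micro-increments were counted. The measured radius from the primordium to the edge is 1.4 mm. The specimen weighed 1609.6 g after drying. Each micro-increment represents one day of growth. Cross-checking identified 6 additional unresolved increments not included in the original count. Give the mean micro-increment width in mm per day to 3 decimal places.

Correcting the raw count gives 239 + 6 = 245 true micro-increments.
Extension rate ≈ 1.4 / 245 = 0.006 mm per day.

0.006 mm per day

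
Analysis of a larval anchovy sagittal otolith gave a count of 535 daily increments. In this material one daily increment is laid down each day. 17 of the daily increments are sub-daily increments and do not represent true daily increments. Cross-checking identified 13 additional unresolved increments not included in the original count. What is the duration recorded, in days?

After corrections the count is 535 − 17 + 13 = 531 daily increments.
At one daily increment per day, that is 531 days.

531 days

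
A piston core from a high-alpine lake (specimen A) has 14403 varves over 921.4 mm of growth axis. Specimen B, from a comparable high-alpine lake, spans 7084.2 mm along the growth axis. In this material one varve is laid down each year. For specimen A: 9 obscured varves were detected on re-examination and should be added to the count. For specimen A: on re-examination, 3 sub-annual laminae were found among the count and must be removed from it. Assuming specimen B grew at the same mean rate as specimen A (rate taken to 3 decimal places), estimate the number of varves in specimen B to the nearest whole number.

Specimen A: adjusted count: 14403 − 3 + 9 = 14409 varves.
A: Extension rate ≈ 921.4 / 14409 = 0.064 mm/year.
B spans 7084.2 / 0.064 = 110690.62 years ≈ 110691 varves.

110691 varves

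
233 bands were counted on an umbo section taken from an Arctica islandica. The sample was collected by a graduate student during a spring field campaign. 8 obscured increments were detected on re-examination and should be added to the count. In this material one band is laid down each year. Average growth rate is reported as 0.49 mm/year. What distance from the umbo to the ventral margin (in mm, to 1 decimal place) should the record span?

118.1 mm

Correcting the raw count gives 233 + 8 = 241 true bands.
Predicted length = 0.49 mm/year × 241 years = 118.1 mm.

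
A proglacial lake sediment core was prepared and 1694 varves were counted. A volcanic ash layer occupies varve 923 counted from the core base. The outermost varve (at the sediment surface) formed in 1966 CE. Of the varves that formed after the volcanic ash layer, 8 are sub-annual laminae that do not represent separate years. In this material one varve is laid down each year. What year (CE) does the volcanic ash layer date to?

Between varve 923 and the sediment surface there are 1694 − 923 = 771 varves.
Excluding 8 false varves: 771 − 8 = 763.
The varve at the sediment surface is 1966 CE, so the volcanic ash layer dates to 1966 − 763 = 1203 CE.

1203 CE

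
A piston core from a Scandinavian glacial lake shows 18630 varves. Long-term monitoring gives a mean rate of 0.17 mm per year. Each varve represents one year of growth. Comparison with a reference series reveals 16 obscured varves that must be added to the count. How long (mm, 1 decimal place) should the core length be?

Adjusted count: 18630 + 16 = 18646 varves.
Predicted length = 0.17 mm/year × 18646 years = 3169.8 mm.

3169.8 mm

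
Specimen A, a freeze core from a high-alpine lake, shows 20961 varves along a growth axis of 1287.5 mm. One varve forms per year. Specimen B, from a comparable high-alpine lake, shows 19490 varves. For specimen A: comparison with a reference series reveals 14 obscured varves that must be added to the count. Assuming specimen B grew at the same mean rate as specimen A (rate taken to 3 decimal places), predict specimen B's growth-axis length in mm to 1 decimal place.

1188.9 mm

Specimen A: adjusted count: 20961 + 14 = 20975 varves.
A: 1287.5 mm over 20975 years gives 1287.5 / 20975 ≈ 0.061 mm per year.
For B, 0.061 mm/year × 19490 years = 1188.9 mm.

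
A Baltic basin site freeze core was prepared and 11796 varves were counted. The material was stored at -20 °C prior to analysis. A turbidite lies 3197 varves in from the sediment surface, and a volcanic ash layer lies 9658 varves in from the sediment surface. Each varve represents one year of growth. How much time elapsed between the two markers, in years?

Separation: 9658 − 3197 = 6461 varves.
At one varve per year, 6461 years elapsed between them.

6461 yr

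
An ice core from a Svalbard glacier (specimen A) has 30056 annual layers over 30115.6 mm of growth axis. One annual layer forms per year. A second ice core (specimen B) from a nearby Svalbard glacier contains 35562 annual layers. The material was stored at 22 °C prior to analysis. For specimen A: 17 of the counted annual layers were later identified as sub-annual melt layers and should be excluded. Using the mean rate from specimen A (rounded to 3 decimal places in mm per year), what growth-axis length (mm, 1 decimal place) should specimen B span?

Specimen A: correcting the raw count gives 30056 − 17 = 30039 true annual layers.
A: Mean rate = 30115.6 mm / 30039 years ≈ 1.003 mm/yr.
B's length ≈ 1.003 × 35562 = 35668.7 mm.

35668.7 mm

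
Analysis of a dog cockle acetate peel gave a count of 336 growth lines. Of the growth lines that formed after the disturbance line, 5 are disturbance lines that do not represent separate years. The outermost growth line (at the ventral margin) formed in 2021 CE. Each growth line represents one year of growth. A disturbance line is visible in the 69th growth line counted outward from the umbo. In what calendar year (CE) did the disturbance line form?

The disturbance line sits at growth line 69 from the umbo, so 336 − 69 = 267 growth lines formed after it.
267 − 5 false = 262 true growth lines after the disturbance line.
The growth line at the ventral margin is 2021 CE, so the disturbance line dates to 2021 − 262 = 1759 CE.

1759 CE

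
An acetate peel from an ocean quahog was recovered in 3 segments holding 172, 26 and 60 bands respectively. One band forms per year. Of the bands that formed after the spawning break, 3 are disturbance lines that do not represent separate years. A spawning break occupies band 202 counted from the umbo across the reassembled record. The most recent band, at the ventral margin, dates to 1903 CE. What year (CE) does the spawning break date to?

1850 CE

Total bands = 172 + 26 + 60 = 258.
258 − 202 = 56 bands lie beyond the spawning break toward the ventral margin.
Excluding 3 false bands: 56 − 3 = 53.
Counting back 53 years from 1903 CE places the spawning break in 1903 − 53 = 1850 CE.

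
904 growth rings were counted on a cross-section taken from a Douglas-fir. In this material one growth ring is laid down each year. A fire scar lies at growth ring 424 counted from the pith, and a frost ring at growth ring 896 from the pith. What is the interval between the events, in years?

472 years

Separation: 896 − 424 = 472 growth rings.
That is 472 years at one growth ring per year.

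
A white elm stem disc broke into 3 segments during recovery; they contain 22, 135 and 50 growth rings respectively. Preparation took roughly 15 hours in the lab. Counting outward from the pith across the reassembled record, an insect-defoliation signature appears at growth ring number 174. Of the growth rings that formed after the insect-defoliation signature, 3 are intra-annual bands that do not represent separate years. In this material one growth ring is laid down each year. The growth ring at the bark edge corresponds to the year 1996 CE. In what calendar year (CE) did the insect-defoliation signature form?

Total growth rings = 22 + 135 + 50 = 207.
The insect-defoliation signature sits at growth ring 174 from the pith, so 207 − 174 = 33 growth rings formed after it.
33 − 3 false = 30 true growth rings after the insect-defoliation signature.
Counting back 30 years from 1996 CE places the insect-defoliation signature in 1996 − 30 = 1966 CE.

1966 CE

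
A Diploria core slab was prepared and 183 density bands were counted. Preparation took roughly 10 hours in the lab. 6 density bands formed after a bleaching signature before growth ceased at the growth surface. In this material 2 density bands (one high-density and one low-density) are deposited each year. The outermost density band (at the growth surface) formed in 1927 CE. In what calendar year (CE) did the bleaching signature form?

1924 CE

6 density bands formed after the bleaching signature.
Dividing by 2 density bands per year: 6 / 2 = 3 years.
The density band at the growth surface is 1927 CE, so the bleaching signature dates to 1927 − 3 = 1924 CE.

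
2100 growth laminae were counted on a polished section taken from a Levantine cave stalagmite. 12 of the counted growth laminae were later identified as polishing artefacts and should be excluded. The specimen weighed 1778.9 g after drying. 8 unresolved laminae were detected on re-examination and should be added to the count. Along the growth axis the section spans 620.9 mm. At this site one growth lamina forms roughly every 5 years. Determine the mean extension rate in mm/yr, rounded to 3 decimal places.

Adjusted count: 2100 − 12 + 8 = 2096 growth laminae.
Multiplying by 5 years per growth lamina: 2096 × 5 = 10480 years.
620.9 mm over 10480 years gives 620.9 / 10480 ≈ 0.059 mm/yr.

0.059 mm/yr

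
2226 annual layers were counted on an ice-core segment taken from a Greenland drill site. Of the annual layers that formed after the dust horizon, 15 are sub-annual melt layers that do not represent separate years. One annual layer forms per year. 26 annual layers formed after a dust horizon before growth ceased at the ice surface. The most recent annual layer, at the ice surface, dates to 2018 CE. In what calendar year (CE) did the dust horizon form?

26 annual layers post-date the dust horizon.
Removing the 15 false annual layers leaves 26 − 15 = 11 true annual layers beyond the dust horizon.
Counting back 11 years from 2018 CE places the dust horizon in 2018 − 11 = 2007 CE.

2007 CE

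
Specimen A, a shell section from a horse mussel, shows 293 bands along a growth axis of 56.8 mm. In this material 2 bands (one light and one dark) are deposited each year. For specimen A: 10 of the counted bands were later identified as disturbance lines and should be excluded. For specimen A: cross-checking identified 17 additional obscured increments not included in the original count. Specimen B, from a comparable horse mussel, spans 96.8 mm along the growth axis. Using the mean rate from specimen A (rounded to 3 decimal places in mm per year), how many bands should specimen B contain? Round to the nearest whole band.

511 bands

Specimen A: adjusted count: 293 − 10 + 17 = 300 bands.
Specimen A: 300 bands at 2 per year is 300 / 2 = 150 years.
A: 56.8 mm over 150 years gives 56.8 / 150 ≈ 0.379 mm/year.
Specimen B: 96.8 mm / 0.379 mm per year = 255.41 years; at 2 bands per year that is 255.41 × 2 ≈ 511 bands.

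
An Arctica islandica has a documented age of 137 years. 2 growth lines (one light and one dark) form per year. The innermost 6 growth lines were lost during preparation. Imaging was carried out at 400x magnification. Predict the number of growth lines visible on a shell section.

137 years at 2 growth lines per year gives 137 × 2 = 274 growth lines.
274 − 6 missed = 268 growth lines expected in the prepared section.

268 growth lines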